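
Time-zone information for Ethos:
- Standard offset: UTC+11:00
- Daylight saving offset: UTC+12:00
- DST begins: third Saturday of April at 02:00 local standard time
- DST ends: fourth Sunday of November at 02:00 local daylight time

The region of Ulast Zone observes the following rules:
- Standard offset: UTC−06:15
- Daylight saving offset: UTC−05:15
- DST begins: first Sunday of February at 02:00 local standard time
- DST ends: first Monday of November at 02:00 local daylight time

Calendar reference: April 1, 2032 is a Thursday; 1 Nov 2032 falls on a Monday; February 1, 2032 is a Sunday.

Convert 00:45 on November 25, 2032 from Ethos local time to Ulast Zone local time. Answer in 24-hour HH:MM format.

1 April 2032 is a Thursday, so the first Saturday is April 3 and the third is April 17.
1 November 2032 is a Monday, so the first Sunday is November 7 and the fourth is November 28.
Daylight saving runs 17 April – 28 November; November 25, 2032 is inside that window, so Ethos is at UTC+12:00.
00:45 Ethos − 12h = 12:45 UTC (rolling into the previous day, 24 November 2032).
1 February 2032 is a Sunday, so the first Sunday is February 1.
1 November 2032 is a Monday, so the first Monday is November 1.
At the standard offset (UTC−06:15), 12:45 UTC − 6h15m = 06:30 Ulast Zone standard time.
The standard-time date in Ulast Zone, November 24, 2032, is outside the daylight-saving period (1 February – 1 November), so Ulast Zone is on standard time, UTC−06:15.
12:45 UTC − 6h15m = 06:30 Ulast Zone.

06:30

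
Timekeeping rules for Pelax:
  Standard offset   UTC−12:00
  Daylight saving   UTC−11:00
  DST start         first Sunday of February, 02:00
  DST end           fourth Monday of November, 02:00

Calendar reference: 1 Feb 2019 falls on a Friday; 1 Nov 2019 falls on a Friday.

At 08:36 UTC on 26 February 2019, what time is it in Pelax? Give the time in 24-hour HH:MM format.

21:36

1 February 2019 is a Friday, so the first Sunday is February 3.
1 November 2019 is a Friday, so the first Monday is November 4 and the fourth is November 25.
At the standard offset (UTC−12:00), 08:36 UTC − 12h = 20:36 Pelax standard time (rolling into the previous day, 25 February 2019).
The standard-time date in Pelax, 25 February 2019, falls between 3 February and 25 November, so daylight saving is in effect and Pelax is at UTC−11:00.
08:36 UTC − 11h = 21:36 local (rolling into the previous day, 25 February 2019).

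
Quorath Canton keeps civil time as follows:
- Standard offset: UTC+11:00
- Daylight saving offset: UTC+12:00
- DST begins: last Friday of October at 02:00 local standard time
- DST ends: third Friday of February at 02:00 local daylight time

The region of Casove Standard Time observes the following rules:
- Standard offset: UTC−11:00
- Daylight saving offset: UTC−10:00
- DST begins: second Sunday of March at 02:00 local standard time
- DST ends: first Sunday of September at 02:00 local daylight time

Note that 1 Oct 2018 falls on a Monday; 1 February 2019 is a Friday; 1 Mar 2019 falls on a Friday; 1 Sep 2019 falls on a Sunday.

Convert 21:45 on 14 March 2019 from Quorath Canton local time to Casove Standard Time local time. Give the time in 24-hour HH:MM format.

00:45

1 October 2018 is a Monday, so Fridays fall on 5, 12, 19, 26; the last is October 26.
1 February 2019 is a Friday, so the first Friday is February 1 and the third is February 15.
Daylight saving runs 26 October 2018 – 15 February 2019; 14 March 2019 is outside that window, so Quorath Canton is on standard time at UTC+11:00.
21:45 Quorath Canton − 11h = 10:45 UTC.
1 March 2019 is a Friday, so the first Sunday is March 3 and the second is March 10.
1 September 2019 is a Sunday, so the first Sunday is September 1.
At the standard offset (UTC−11:00), 10:45 UTC − 11h = 23:45 Casove Standard Time standard time (rolling into the previous day, 13 March 2019).
The standard-time date in Casove Standard Time, 13 March 2019, falls between 10 March and 1 September, so daylight saving is in effect and Casove Standard Time is at UTC−10:00.
10:45 UTC − 10h = 00:45 Casove Standard Time.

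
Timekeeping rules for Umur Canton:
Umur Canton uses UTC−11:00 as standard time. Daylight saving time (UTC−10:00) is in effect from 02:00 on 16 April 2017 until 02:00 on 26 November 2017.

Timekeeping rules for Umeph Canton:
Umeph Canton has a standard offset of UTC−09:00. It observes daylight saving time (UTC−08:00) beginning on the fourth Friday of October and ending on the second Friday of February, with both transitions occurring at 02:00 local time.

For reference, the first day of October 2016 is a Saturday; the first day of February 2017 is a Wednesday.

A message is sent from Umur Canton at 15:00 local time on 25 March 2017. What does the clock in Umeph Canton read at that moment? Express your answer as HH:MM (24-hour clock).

17:00

Daylight saving runs 16 April – 26 November; 25 March 2017 is outside that window, so Umur Canton is on standard time at UTC−11:00.
15:00 Umur Canton + 11h = 02:00 UTC (rolling into the next day, 26 March 2017).
1 October 2016 is a Saturday, so the first Friday is October 7 and the fourth is October 28.
1 February 2017 is a Wednesday, so the first Friday is February 3 and the second is February 10.
At the standard offset (UTC−09:00), 02:00 UTC − 9h = 17:00 Umeph Canton standard time (rolling into the previous day, 25 March 2017).
The standard-time date in Umeph Canton, 25 March 2017, does not fall between 28 October 2016 and 10 February 2017, so daylight saving is not in effect and Umeph Canton is at UTC−09:00.
02:00 UTC − 9h = 17:00 Umeph Canton (rolling into the previous day, 25 March 2017).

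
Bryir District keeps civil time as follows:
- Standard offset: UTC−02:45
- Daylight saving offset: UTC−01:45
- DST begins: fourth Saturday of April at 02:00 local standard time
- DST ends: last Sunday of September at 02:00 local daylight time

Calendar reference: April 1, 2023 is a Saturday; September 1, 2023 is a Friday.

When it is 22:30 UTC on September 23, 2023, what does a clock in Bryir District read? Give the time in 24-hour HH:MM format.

20:45

1 April 2023 is a Saturday, so the first Saturday is April 1 and the fourth is April 22.
1 September 2023 is a Friday, so Sundays fall on 3, 10, 17, 24; the last is September 24.
At the standard offset (UTC−02:45), 22:30 UTC − 2h45m = 19:45 Bryir District standard time.
Daylight saving runs 22 April – 24 September; the standard-time date in Bryir District, September 23, 2023, is inside that window, so Bryir District is at UTC−01:45.
22:30 UTC − 1h45m = 20:45 local.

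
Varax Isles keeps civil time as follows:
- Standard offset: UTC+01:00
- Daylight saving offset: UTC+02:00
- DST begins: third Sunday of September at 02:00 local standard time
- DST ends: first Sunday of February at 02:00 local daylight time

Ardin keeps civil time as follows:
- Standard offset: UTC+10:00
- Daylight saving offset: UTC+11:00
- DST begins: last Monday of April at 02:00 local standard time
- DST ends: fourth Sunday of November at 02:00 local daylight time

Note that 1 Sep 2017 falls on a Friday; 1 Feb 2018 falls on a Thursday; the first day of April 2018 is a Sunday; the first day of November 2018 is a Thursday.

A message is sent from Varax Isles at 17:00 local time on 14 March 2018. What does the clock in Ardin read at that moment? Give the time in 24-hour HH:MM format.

02:00

1 September 2017 is a Friday, so the first Sunday is September 3 and the third is September 17.
1 February 2018 is a Thursday, so the first Sunday is February 4.
14 March 2018 is outside the daylight-saving period (17 September 2017 – 4 February 2018), so Varax Isles is on standard time, UTC+01:00.
17:00 Varax Isles − 1h = 16:00 UTC.
1 April 2018 is a Sunday, so Mondays fall on 2, 9, 16, 23, 30; the last is April 30.
1 November 2018 is a Thursday, so the first Sunday is November 4 and the fourth is November 25.
At the standard offset (UTC+10:00), 16:00 UTC + 10h = 02:00 Ardin standard time (rolling into the next day, 15 March 2018).
The standard-time date in Ardin, 15 March 2018, does not fall between 30 April and 25 November, so daylight saving is not in effect and Ardin is at UTC+10:00.
16:00 UTC + 10h = 02:00 Ardin (rolling into the next day, 15 March 2018).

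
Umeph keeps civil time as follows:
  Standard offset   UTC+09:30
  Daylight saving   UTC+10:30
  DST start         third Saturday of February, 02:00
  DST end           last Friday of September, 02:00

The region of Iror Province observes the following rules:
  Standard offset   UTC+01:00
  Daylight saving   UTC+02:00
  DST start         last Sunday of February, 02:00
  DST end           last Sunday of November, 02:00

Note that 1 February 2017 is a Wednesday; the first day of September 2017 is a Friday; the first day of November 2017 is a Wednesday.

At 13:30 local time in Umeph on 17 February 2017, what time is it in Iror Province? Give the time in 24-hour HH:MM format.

05:00

1 February 2017 is a Wednesday, so the first Saturday is February 4 and the third is February 18.
1 September 2017 is a Friday, so Fridays fall on 1, 8, 15, 22, 29; the last is September 29.
17 February 2017 is outside the daylight-saving period (18 February – 29 September), so Umeph is on standard time, UTC+09:30.
13:30 Umeph − 9h30m = 04:00 UTC.
1 February 2017 is a Wednesday, so Sundays fall on 5, 12, 19, 26; the last is February 26.
1 November 2017 is a Wednesday, so Sundays fall on 5, 12, 19, 26; the last is November 26.
At the standard offset (UTC+01:00), 04:00 UTC + 1h = 05:00 Iror Province standard time.
The standard-time date in Iror Province, 17 February 2017, does not fall between 26 February and 26 November, so daylight saving is not in effect and Iror Province is at UTC+01:00.
04:00 UTC + 1h = 05:00 Iror Province.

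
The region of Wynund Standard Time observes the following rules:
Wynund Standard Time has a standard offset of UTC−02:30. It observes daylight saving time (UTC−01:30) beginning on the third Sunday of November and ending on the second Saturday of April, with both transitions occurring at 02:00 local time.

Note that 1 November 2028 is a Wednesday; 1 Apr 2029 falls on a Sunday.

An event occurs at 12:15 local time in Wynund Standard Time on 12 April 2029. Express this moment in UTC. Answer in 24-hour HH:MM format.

1 November 2028 is a Wednesday, so the first Sunday is November 5 and the third is November 19.
1 April 2029 is a Sunday, so the first Saturday is April 7 and the second is April 14.
12 April 2029 falls between 19 November 2028 and 14 April 2029, so daylight saving is in effect and Wynund Standard Time is at UTC−01:30.
12:15 local + 1h30m = 13:45 UTC.

13:45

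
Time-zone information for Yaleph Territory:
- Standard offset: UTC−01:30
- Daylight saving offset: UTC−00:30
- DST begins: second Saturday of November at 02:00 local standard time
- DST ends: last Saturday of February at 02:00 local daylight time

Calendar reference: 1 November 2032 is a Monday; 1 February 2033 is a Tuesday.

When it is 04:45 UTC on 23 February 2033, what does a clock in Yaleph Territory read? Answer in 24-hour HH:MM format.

04:15

1 November 2032 is a Monday, so the first Saturday is November 6 and the second is November 13.
1 February 2033 is a Tuesday, so Saturdays fall on 5, 12, 19, 26; the last is February 26.
At the standard offset (UTC−01:30), 04:45 UTC − 1h30m = 03:15 Yaleph Territory standard time.
Daylight saving runs 13 November 2032 – 26 February 2033; the standard-time date in Yaleph Territory, 23 February 2033, is inside that window, so Yaleph Territory is at UTC−00:30.
04:45 UTC − 0h30m = 04:15 local.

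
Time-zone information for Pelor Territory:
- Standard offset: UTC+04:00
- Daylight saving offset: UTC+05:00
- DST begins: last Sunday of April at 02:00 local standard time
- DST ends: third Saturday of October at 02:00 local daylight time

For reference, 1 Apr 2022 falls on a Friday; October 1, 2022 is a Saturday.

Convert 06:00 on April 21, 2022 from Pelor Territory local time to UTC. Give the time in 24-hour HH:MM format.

1 April 2022 is a Friday, so Sundays fall on 3, 10, 17, 24; the last is April 24.
1 October 2022 is a Saturday, so the first Saturday is October 1 and the third is October 15.
April 21, 2022 is outside the daylight-saving period (24 April – 15 October), so Pelor Territory is on standard time, UTC+04:00.
06:00 local − 4h = 02:00 UTC.

02:00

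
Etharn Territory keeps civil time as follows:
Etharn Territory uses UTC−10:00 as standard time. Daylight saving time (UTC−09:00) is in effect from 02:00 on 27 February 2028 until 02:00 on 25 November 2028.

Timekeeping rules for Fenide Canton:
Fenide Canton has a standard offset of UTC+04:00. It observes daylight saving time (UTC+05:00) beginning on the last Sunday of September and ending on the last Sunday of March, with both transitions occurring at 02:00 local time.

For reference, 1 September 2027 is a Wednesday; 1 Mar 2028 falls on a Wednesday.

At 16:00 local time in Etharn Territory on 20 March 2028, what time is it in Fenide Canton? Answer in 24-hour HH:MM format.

20 March 2028 lies within the daylight-saving period (27 February – 25 November), so Etharn Territory is on daylight time, UTC−09:00.
16:00 Etharn Territory + 9h = 01:00 UTC (rolling into the next day, 21 March 2028).
1 September 2027 is a Wednesday, so Sundays fall on 5, 12, 19, 26; the last is September 26.
1 March 2028 is a Wednesday, so Sundays fall on 5, 12, 19, 26; the last is March 26.
At the standard offset (UTC+04:00), 01:00 UTC + 4h = 05:00 Fenide Canton standard time.
Daylight saving runs 26 September 2027 – 26 March 2028; the standard-time date in Fenide Canton, 21 March 2028, is inside that window, so Fenide Canton is at UTC+05:00.
01:00 UTC + 5h = 06:00 Fenide Canton.

06:00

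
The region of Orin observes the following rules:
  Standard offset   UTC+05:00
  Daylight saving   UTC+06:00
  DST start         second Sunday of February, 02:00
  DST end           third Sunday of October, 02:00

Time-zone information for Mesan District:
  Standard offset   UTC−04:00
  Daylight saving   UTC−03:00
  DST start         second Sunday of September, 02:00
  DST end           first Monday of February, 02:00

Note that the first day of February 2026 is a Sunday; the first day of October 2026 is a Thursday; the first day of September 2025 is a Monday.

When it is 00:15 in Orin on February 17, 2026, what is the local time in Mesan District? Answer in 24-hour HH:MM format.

1 February 2026 is a Sunday, so the first Sunday is February 1 and the second is February 8.
1 October 2026 is a Thursday, so the first Sunday is October 4 and the third is October 18.
February 17, 2026 lies within the daylight-saving period (8 February – 18 October), so Orin is on daylight time, UTC+06:00.
00:15 Orin − 6h = 18:15 UTC (rolling into the previous day, 16 February 2026).
1 September 2025 is a Monday, so the first Sunday is September 7 and the second is September 14.
1 February 2026 is a Sunday, so the first Monday is February 2.
At the standard offset (UTC−04:00), 18:15 UTC − 4h = 14:15 Mesan District standard time.
The standard-time date in Mesan District, February 16, 2026, does not fall between 14 September 2025 and 2 February 2026, so daylight saving is not in effect and Mesan District is at UTC−04:00.
18:15 UTC − 4h = 14:15 Mesan District.

14:15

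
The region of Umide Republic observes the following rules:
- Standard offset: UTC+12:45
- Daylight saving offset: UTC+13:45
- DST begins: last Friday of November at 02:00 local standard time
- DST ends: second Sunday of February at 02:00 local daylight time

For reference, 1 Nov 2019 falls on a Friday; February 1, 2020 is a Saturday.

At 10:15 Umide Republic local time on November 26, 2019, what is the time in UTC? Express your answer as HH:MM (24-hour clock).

21:30

1 November 2019 is a Friday, so Fridays fall on 1, 8, 15, 22, 29; the last is November 29.
1 February 2020 is a Saturday, so the first Sunday is February 2 and the second is February 9.
Daylight saving runs 29 November 2019 – 9 February 2020; November 26, 2019 is outside that window, so Umide Republic is on standard time at UTC+12:45.
10:15 local − 12h45m = 21:30 UTC (rolling into the previous day, 25 November 2019).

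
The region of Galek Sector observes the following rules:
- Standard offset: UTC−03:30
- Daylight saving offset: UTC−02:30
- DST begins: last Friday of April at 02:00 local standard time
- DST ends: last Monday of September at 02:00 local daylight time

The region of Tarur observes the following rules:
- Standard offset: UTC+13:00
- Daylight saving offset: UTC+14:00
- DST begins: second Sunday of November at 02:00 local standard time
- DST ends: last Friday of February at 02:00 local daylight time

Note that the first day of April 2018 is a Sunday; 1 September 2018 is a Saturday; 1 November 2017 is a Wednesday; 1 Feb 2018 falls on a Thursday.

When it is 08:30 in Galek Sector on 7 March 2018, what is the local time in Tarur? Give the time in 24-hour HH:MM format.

01:00

1 April 2018 is a Sunday, so Fridays fall on 6, 13, 20, 27; the last is April 27.
1 September 2018 is a Saturday, so Mondays fall on 3, 10, 17, 24; the last is September 24.
7 March 2018 does not fall between 27 April and 24 September, so daylight saving is not in effect and Galek Sector is at UTC−03:30.
08:30 Galek Sector + 3h30m = 12:00 UTC.
1 November 2017 is a Wednesday, so the first Sunday is November 5 and the second is November 12.
1 February 2018 is a Thursday, so Fridays fall on 2, 9, 16, 23; the last is February 23.
At the standard offset (UTC+13:00), 12:00 UTC + 13h = 01:00 Tarur standard time (rolling into the next day, 8 March 2018).
The standard-time date in Tarur, 8 March 2018, is outside the daylight-saving period (12 November 2017 – 23 February 2018), so Tarur is on standard time, UTC+13:00.
12:00 UTC + 13h = 01:00 Tarur (rolling into the next day, 8 March 2018).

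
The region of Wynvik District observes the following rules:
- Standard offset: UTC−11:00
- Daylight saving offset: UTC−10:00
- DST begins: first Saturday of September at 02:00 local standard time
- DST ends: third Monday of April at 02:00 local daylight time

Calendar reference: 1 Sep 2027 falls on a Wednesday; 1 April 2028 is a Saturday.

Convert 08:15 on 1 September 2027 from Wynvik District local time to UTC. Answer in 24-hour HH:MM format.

1 September 2027 is a Wednesday, so the first Saturday is September 4.
1 April 2028 is a Saturday, so the first Monday is April 3 and the third is April 17.
Daylight saving runs 4 September 2027 – 17 April 2028; 1 September 2027 is outside that window, so Wynvik District is on standard time at UTC−11:00.
08:15 local + 11h = 19:15 UTC.

19:15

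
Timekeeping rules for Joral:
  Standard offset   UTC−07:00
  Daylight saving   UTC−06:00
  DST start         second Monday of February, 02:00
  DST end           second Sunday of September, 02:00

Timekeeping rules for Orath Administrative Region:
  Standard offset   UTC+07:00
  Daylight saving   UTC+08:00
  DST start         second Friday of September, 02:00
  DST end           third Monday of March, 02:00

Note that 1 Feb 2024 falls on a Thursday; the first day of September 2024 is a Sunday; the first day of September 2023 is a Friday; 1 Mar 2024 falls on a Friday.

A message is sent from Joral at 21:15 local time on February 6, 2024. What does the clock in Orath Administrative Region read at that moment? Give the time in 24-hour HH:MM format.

1 February 2024 is a Thursday, so the first Monday is February 5 and the second is February 12.
1 September 2024 is a Sunday, so the first Sunday is September 1 and the second is September 8.
February 6, 2024 does not fall between 12 February and 8 September, so daylight saving is not in effect and Joral is at UTC−07:00.
21:15 Joral + 7h = 04:15 UTC (rolling into the next day, 7 February 2024).
1 September 2023 is a Friday, so the first Friday is September 1 and the second is September 8.
1 March 2024 is a Friday, so the first Monday is March 4 and the third is March 18.
At the standard offset (UTC+07:00), 04:15 UTC + 7h = 11:15 Orath Administrative Region standard time.
Daylight saving runs 8 September 2023 – 18 March 2024; the standard-time date in Orath Administrative Region, February 7, 2024, is inside that window, so Orath Administrative Region is at UTC+08:00.
04:15 UTC + 8h = 12:15 Orath Administrative Region.

12:15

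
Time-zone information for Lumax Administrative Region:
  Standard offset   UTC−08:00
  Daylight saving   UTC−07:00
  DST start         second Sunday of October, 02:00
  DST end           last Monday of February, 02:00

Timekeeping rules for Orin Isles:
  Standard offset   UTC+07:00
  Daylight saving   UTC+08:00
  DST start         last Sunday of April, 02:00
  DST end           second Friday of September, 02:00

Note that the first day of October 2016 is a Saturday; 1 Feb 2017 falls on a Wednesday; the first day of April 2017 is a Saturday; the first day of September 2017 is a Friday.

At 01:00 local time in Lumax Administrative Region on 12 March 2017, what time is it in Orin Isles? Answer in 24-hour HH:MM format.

16:00

1 October 2016 is a Saturday, so the first Sunday is October 2 and the second is October 9.
1 February 2017 is a Wednesday, so Mondays fall on 6, 13, 20, 27; the last is February 27.
12 March 2017 does not fall between 9 October 2016 and 27 February 2017, so daylight saving is not in effect and Lumax Administrative Region is at UTC−08:00.
01:00 Lumax Administrative Region + 8h = 09:00 UTC.
1 April 2017 is a Saturday, so Sundays fall on 2, 9, 16, 23, 30; the last is April 30.
1 September 2017 is a Friday, so the first Friday is September 1 and the second is September 8.
At the standard offset (UTC+07:00), 09:00 UTC + 7h = 16:00 Orin Isles standard time.
The standard-time date in Orin Isles, 12 March 2017, does not fall between 30 April and 8 September, so daylight saving is not in effect and Orin Isles is at UTC+07:00.
09:00 UTC + 7h = 16:00 Orin Isles.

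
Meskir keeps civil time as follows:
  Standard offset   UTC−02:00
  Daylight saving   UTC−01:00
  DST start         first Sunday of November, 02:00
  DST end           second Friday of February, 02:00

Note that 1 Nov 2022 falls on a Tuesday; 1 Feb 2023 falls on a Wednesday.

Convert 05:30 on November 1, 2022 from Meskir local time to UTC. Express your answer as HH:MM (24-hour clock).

07:30

1 November 2022 is a Tuesday, so the first Sunday is November 6.
1 February 2023 is a Wednesday, so the first Friday is February 3 and the second is February 10.
November 1, 2022 is outside the daylight-saving period (6 November 2022 – 10 February 2023), so Meskir is on standard time, UTC−02:00.
05:30 local + 2h = 07:30 UTC.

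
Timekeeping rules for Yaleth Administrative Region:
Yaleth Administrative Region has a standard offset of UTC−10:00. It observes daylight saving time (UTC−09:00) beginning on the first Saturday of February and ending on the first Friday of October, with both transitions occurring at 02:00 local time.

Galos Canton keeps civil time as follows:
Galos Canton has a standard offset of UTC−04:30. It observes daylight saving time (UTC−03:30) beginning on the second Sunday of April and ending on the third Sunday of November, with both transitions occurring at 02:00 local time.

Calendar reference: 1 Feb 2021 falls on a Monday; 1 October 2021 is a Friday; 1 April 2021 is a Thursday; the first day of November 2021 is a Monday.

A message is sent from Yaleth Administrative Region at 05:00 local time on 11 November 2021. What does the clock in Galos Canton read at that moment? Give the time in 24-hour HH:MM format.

1 February 2021 is a Monday, so the first Saturday is February 6.
1 October 2021 is a Friday, so the first Friday is October 1.
Daylight saving runs 6 February – 1 October; 11 November 2021 is outside that window, so Yaleth Administrative Region is on standard time at UTC−10:00.
05:00 Yaleth Administrative Region + 10h = 15:00 UTC.
1 April 2021 is a Thursday, so the first Sunday is April 4 and the second is April 11.
1 November 2021 is a Monday, so the first Sunday is November 7 and the third is November 21.
At the standard offset (UTC−04:30), 15:00 UTC − 4h30m = 10:30 Galos Canton standard time.
Daylight saving runs 11 April – 21 November; the standard-time date in Galos Canton, 11 November 2021, is inside that window, so Galos Canton is at UTC−03:30.
15:00 UTC − 3h30m = 11:30 Galos Canton.

11:30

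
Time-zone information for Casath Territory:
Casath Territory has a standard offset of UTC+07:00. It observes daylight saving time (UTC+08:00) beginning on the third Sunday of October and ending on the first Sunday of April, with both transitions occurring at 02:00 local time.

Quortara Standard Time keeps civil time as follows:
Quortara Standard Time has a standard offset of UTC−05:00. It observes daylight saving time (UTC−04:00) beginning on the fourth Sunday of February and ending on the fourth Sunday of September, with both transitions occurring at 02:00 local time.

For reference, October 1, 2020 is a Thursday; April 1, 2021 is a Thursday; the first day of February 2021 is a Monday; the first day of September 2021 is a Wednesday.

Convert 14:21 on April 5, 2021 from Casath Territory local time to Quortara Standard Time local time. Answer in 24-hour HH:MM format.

03:21

1 October 2020 is a Thursday, so the first Sunday is October 4 and the third is October 18.
1 April 2021 is a Thursday, so the first Sunday is April 4.
April 5, 2021 is outside the daylight-saving period (18 October 2020 – 4 April 2021), so Casath Territory is on standard time, UTC+07:00.
14:21 Casath Territory − 7h = 07:21 UTC.
1 February 2021 is a Monday, so the first Sunday is February 7 and the fourth is February 28.
1 September 2021 is a Wednesday, so the first Sunday is September 5 and the fourth is September 26.
At the standard offset (UTC−05:00), 07:21 UTC − 5h = 02:21 Quortara Standard Time standard time.
The standard-time date in Quortara Standard Time, April 5, 2021, falls between 28 February and 26 September, so daylight saving is in effect and Quortara Standard Time is at UTC−04:00.
07:21 UTC − 4h = 03:21 Quortara Standard Time.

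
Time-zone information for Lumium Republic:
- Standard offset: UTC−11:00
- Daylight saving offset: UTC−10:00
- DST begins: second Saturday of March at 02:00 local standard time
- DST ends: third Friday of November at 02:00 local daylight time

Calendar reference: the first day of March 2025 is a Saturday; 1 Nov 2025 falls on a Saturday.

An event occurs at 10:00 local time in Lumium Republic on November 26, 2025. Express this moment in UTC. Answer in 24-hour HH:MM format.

1 March 2025 is a Saturday, so the first Saturday is March 1 and the second is March 8.
1 November 2025 is a Saturday, so the first Friday is November 7 and the third is November 21.
November 26, 2025 is outside the daylight-saving period (8 March – 21 November), so Lumium Republic is on standard time, UTC−11:00.
10:00 local + 11h = 21:00 UTC.

21:00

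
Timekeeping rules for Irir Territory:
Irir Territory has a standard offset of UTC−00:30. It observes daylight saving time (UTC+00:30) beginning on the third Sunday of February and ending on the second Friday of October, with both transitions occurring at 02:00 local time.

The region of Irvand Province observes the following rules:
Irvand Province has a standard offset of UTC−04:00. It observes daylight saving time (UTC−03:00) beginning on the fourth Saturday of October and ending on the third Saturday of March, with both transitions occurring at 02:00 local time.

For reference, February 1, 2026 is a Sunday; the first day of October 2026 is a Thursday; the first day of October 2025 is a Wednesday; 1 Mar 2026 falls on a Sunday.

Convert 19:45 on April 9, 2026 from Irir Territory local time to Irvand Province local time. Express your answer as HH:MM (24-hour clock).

1 February 2026 is a Sunday, so the first Sunday is February 1 and the third is February 15.
1 October 2026 is a Thursday, so the first Friday is October 2 and the second is October 9.
April 9, 2026 falls between 15 February and 9 October, so daylight saving is in effect and Irir Territory is at UTC+00:30.
19:45 Irir Territory − 0h30m = 19:15 UTC.
1 October 2025 is a Wednesday, so the first Saturday is October 4 and the fourth is October 25.
1 March 2026 is a Sunday, so the first Saturday is March 7 and the third is March 21.
At the standard offset (UTC−04:00), 19:15 UTC − 4h = 15:15 Irvand Province standard time.
The standard-time date in Irvand Province, April 9, 2026, is outside the daylight-saving period (25 October 2025 – 21 March 2026), so Irvand Province is on standard time, UTC−04:00.
19:15 UTC − 4h = 15:15 Irvand Province.

15:15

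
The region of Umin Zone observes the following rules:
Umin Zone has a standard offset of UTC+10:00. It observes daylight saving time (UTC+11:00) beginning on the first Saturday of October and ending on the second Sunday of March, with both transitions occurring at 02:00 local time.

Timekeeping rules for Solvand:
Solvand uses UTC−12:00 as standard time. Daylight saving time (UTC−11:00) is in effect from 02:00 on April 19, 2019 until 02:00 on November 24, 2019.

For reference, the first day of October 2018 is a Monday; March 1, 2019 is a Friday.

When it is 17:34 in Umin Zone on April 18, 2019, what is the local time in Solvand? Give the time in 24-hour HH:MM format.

1 October 2018 is a Monday, so the first Saturday is October 6.
1 March 2019 is a Friday, so the first Sunday is March 3 and the second is March 10.
April 18, 2019 does not fall between 6 October 2018 and 10 March 2019, so daylight saving is not in effect and Umin Zone is at UTC+10:00.
17:34 Umin Zone − 10h = 07:34 UTC.
At the standard offset (UTC−12:00), 07:34 UTC − 12h = 19:34 Solvand standard time (rolling into the previous day, 17 April 2019).
The standard-time date in Solvand, April 17, 2019, is outside the daylight-saving period (19 April – 24 November), so Solvand is on standard time, UTC−12:00.
07:34 UTC − 12h = 19:34 Solvand (rolling into the previous day, 17 April 2019).

19:34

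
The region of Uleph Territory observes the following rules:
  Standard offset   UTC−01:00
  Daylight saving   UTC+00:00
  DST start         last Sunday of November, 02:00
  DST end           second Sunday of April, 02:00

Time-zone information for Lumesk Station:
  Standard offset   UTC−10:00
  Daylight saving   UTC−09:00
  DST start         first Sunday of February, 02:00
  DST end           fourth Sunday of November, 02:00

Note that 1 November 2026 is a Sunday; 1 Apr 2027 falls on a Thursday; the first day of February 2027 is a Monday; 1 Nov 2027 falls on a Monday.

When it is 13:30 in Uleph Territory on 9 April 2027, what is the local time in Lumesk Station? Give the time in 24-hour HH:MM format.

04:30

1 November 2026 is a Sunday, so Sundays fall on 1, 8, 15, 22, 29; the last is November 29.
1 April 2027 is a Thursday, so the first Sunday is April 4 and the second is April 11.
9 April 2027 falls between 29 November 2026 and 11 April 2027, so daylight saving is in effect and Uleph Territory is at UTC+00:00.
13:30 Uleph Territory − 0h = 13:30 UTC.
1 February 2027 is a Monday, so the first Sunday is February 7.
1 November 2027 is a Monday, so the first Sunday is November 7 and the fourth is November 28.
At the standard offset (UTC−10:00), 13:30 UTC − 10h = 03:30 Lumesk Station standard time.
The standard-time date in Lumesk Station, 9 April 2027, lies within the daylight-saving period (7 February – 28 November), so Lumesk Station is on daylight time, UTC−09:00.
13:30 UTC − 9h = 04:30 Lumesk Station.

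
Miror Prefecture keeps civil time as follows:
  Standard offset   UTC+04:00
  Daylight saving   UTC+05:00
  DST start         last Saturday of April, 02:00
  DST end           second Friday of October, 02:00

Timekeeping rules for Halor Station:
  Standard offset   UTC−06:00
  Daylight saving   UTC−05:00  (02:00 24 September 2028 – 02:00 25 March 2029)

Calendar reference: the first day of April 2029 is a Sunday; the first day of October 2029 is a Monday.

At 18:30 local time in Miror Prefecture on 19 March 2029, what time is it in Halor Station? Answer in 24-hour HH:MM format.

09:30

1 April 2029 is a Sunday, so Saturdays fall on 7, 14, 21, 28; the last is April 28.
1 October 2029 is a Monday, so the first Friday is October 5 and the second is October 12.
19 March 2029 does not fall between 28 April and 12 October, so daylight saving is not in effect and Miror Prefecture is at UTC+04:00.
18:30 Miror Prefecture − 4h = 14:30 UTC.
At the standard offset (UTC−06:00), 14:30 UTC − 6h = 08:30 Halor Station standard time.
The standard-time date in Halor Station, 19 March 2029, lies within the daylight-saving period (24 September 2028 – 25 March 2029), so Halor Station is on daylight time, UTC−05:00.
14:30 UTC − 5h = 09:30 Halor Station.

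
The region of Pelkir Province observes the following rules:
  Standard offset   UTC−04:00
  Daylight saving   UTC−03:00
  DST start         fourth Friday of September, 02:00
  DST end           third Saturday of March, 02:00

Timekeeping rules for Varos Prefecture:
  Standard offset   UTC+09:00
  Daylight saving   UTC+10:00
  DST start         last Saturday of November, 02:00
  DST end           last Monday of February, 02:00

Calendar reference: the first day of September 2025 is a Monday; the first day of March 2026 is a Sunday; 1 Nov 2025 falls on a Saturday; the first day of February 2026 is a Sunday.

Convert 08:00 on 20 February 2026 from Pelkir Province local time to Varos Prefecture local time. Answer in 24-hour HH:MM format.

21:00

1 September 2025 is a Monday, so the first Friday is September 5 and the fourth is September 26.
1 March 2026 is a Sunday, so the first Saturday is March 7 and the third is March 21.
Daylight saving runs 26 September 2025 – 21 March 2026; 20 February 2026 is inside that window, so Pelkir Province is at UTC−03:00.
08:00 Pelkir Province + 3h = 11:00 UTC.
1 November 2025 is a Saturday, so Saturdays fall on 1, 8, 15, 22, 29; the last is November 29.
1 February 2026 is a Sunday, so Mondays fall on 2, 9, 16, 23; the last is February 23.
At the standard offset (UTC+09:00), 11:00 UTC + 9h = 20:00 Varos Prefecture standard time.
Daylight saving runs 29 November 2025 – 23 February 2026; the standard-time date in Varos Prefecture, 20 February 2026, is inside that window, so Varos Prefecture is at UTC+10:00.
11:00 UTC + 10h = 21:00 Varos Prefecture.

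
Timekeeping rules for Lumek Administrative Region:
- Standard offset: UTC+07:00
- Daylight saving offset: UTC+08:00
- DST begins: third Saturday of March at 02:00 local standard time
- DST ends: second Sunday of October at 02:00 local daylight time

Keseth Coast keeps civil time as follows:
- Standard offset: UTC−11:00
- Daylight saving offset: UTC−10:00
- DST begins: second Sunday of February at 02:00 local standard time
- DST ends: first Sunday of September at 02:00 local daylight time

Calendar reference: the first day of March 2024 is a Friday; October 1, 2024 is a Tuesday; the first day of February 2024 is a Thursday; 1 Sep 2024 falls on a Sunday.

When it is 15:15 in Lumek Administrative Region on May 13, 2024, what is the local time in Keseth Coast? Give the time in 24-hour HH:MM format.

1 March 2024 is a Friday, so the first Saturday is March 2 and the third is March 16.
1 October 2024 is a Tuesday, so the first Sunday is October 6 and the second is October 13.
May 13, 2024 falls between 16 March and 13 October, so daylight saving is in effect and Lumek Administrative Region is at UTC+08:00.
15:15 Lumek Administrative Region − 8h = 07:15 UTC.
1 February 2024 is a Thursday, so the first Sunday is February 4 and the second is February 11.
1 September 2024 is a Sunday, so the first Sunday is September 1.
At the standard offset (UTC−11:00), 07:15 UTC − 11h = 20:15 Keseth Coast standard time (rolling into the previous day, 12 May 2024).
The standard-time date in Keseth Coast, May 12, 2024, falls between 11 February and 1 September, so daylight saving is in effect and Keseth Coast is at UTC−10:00.
07:15 UTC − 10h = 21:15 Keseth Coast (rolling into the previous day, 12 May 2024).

21:15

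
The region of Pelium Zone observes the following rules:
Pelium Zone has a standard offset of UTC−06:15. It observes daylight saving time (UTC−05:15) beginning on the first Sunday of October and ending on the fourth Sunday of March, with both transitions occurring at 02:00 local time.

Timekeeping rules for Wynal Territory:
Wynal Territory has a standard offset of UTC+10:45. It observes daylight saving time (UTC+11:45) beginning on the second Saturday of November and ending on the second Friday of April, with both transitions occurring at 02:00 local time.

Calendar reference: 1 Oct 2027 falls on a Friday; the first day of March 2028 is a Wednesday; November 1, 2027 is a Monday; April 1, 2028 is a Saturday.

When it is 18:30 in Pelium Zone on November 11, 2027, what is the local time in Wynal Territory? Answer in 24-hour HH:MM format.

10:30

1 October 2027 is a Friday, so the first Sunday is October 3.
1 March 2028 is a Wednesday, so the first Sunday is March 5 and the fourth is March 26.
November 11, 2027 falls between 3 October 2027 and 26 March 2028, so daylight saving is in effect and Pelium Zone is at UTC−05:15.
18:30 Pelium Zone + 5h15m = 23:45 UTC.
1 November 2027 is a Monday, so the first Saturday is November 6 and the second is November 13.
1 April 2028 is a Saturday, so the first Friday is April 7 and the second is April 14.
At the standard offset (UTC+10:45), 23:45 UTC + 10h45m = 10:30 Wynal Territory standard time (rolling into the next day, 12 November 2027).
The standard-time date in Wynal Territory, November 12, 2027, is outside the daylight-saving period (13 November 2027 – 14 April 2028), so Wynal Territory is on standard time, UTC+10:45.
23:45 UTC + 10h45m = 10:30 Wynal Territory (rolling into the next day, 12 November 2027).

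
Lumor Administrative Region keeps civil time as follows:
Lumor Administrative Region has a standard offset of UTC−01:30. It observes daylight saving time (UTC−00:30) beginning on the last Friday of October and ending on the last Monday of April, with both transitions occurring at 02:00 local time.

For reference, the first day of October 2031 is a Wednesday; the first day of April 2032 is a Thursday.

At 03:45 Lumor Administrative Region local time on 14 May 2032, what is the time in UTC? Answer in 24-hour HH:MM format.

1 October 2031 is a Wednesday, so Fridays fall on 3, 10, 17, 24, 31; the last is October 31.
1 April 2032 is a Thursday, so Mondays fall on 5, 12, 19, 26; the last is April 26.
14 May 2032 does not fall between 31 October 2031 and 26 April 2032, so daylight saving is not in effect and Lumor Administrative Region is at UTC−01:30.
03:45 local + 1h30m = 05:15 UTC.

05:15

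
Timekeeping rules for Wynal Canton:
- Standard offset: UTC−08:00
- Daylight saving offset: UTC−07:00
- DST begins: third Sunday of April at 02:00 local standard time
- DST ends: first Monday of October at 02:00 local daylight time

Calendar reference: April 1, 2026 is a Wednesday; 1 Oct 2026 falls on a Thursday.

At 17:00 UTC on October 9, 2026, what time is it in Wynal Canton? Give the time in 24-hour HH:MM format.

1 April 2026 is a Wednesday, so the first Sunday is April 5 and the third is April 19.
1 October 2026 is a Thursday, so the first Monday is October 5.
At the standard offset (UTC−08:00), 17:00 UTC − 8h = 09:00 Wynal Canton standard time.
Daylight saving runs 19 April – 5 October; the standard-time date in Wynal Canton, October 9, 2026, is outside that window, so Wynal Canton is on standard time at UTC−08:00.
17:00 UTC − 8h = 09:00 local.

09:00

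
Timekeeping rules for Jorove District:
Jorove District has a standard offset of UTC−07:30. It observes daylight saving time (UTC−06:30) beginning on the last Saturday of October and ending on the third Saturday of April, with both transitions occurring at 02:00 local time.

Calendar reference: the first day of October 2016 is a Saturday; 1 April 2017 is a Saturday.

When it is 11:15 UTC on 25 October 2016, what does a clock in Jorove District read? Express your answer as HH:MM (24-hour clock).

1 October 2016 is a Saturday, so Saturdays fall on 1, 8, 15, 22, 29; the last is October 29.
1 April 2017 is a Saturday, so the first Saturday is April 1 and the third is April 15.
At the standard offset (UTC−07:30), 11:15 UTC − 7h30m = 03:45 Jorove District standard time.
Daylight saving runs 29 October 2016 – 15 April 2017; the standard-time date in Jorove District, 25 October 2016, is outside that window, so Jorove District is on standard time at UTC−07:30.
11:15 UTC − 7h30m = 03:45 local.

03:45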